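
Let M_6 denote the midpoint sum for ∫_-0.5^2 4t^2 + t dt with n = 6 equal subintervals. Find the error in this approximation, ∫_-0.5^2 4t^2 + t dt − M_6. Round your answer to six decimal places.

Exact integral: ∫_-0.5^2 f(t) dt ≈ 12.70833333.
M_6 ≈ 12.56365741.
Error ≈ 12.70833333 − 12.56365741 ≈ 0.144676.

0.144676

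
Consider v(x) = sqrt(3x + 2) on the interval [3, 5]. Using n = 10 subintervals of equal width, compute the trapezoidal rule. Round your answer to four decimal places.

Δx = (5 − 3)/10 = 0.2.
v(3) ≈ 3.3166, v(3.2) ≈ 3.4059, v(3.4) ≈ 3.4928, v(3.6) ≈ 3.5777, v(3.8) ≈ 3.6606, v(4) ≈ 3.7417, v(4.2) ≈ 3.8210, v(4.4) ≈ 3.8987, v(4.6) ≈ 3.9749, v(4.8) ≈ 4.0497, v(5) ≈ 4.1231.
T_10 = (Δx/2)·[v(x_0) + 2v(x_1) + ... + 2v(x_{9}) + v(x_10)].
Sum ≈ 7.4686.

7.4686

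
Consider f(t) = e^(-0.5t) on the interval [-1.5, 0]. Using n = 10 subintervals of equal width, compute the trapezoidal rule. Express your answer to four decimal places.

2.2350

Δt = (0 − (-1.5))/10 = 0.15.
f(-1.5) ≈ 2.1170, f(-1.35) ≈ 1.9640, f(-1.2) ≈ 1.8221, f(-1.05) ≈ 1.6905, f(-0.9) ≈ 1.5683, f(-0.75) ≈ 1.4550, f(-0.6) ≈ 1.3499, f(-0.45) ≈ 1.2523, f(-0.3) ≈ 1.1618, f(-0.15) ≈ 1.0779, f(0) ≈ 1.0000.
T_10 = (Δt/2)·[f(t_0) + 2f(t_1) + ... + 2f(t_{9}) + f(t_10)].
Sum ≈ 2.2350.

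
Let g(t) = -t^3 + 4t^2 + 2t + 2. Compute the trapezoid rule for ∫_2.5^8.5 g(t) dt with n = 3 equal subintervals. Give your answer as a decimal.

-469.25

Δt = (8.5 − 2.5)/3 = 2.
g(2.5) = 16.375, g(4.5) = 0.875, g(6.5) = -90.625, g(8.5) = -306.125.
T_3 = (Δt/2)·[g(t_0) + 2g(t_1) + 2g(t_2) + g(t_3)].
Sum = -469.25.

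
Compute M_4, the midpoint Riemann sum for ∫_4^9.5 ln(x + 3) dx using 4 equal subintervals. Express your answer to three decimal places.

Δx = (9.5 − 4)/4 = 1.375.
Midpoints: 4.6875, 6.0625, 7.4375, 8.8125.
f(4.6875) ≈ 2.040, f(6.0625) ≈ 2.204, f(7.4375) ≈ 2.345, f(8.8125) ≈ 2.469.
Sum = Δx · [f(4.6875) + f(6.0625) + f(7.4375) + f(8.8125)].
Sum ≈ 12.455.

12.455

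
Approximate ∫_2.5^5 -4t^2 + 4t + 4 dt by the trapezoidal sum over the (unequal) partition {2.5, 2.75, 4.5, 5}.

-102

Subinterval widths: 0.25, 1.75, 0.5.
f(2.5) = -11, f(2.75) = -15.25, f(4.5) = -59, f(5) = -76.
On each subinterval the trapezoid contributes (Δt_i/2)·[f(t_{i-1}) + f(t_i)].
Sum = -102.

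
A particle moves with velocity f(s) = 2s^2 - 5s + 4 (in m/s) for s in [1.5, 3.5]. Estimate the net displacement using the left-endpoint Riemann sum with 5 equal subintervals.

7.44

Δs = (3.5 − 1.5)/5 = 0.4.
Left endpoints: 1.5, 1.9, 2.3, 2.7, 3.1.
f(1.5) = 1, f(1.9) = 1.72, f(2.3) = 3.08, f(2.7) = 5.08, f(3.1) = 7.72.
Sum = Δs · [f(1.5) + f(1.9) + f(2.3) + f(2.7) + f(3.1)].
Sum = 7.44.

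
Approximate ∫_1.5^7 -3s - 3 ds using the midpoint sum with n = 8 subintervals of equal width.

Δs = (7 − 1.5)/8 = 0.6875.
Midpoints: 1.84375, 2.53125, 3.21875, 3.90625, 4.59375, 5.28125, 5.96875, 6.65625.
f(1.84375) = -8.53125, f(2.53125) = -10.59375, f(3.21875) = -12.65625, f(3.90625) = -14.71875, f(4.59375) = -16.78125, f(5.28125) = -18.84375, f(5.96875) = -20.90625, f(6.65625) = -22.96875.
Sum = Δs · [f(1.84375) + f(2.53125) + f(3.21875) + ...].
Sum = -86.625.

-86.625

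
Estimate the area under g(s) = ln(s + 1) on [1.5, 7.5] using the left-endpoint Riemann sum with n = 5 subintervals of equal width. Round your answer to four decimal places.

Δs = (7.5 − 1.5)/5 = 1.2.
Left endpoints: 1.5, 2.7, 3.9, 5.1, 6.3.
g(1.5) ≈ 0.9163, g(2.7) ≈ 1.3083, g(3.9) ≈ 1.5892, g(5.1) ≈ 1.8083, g(6.3) ≈ 1.9879.
Sum = Δs · [g(1.5) + g(2.7) + g(3.9) + g(5.1) + g(6.3)].
Sum ≈ 9.1320.

9.1320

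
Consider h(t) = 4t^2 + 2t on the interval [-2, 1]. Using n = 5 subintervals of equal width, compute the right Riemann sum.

7.92

Δt = (1 − (-2))/5 = 0.6.
Right endpoints: -1.4, -0.8, -0.2, 0.4, 1.
h(-1.4) = 5.04, h(-0.8) = 0.96, h(-0.2) = -0.24, h(0.4) = 1.44, h(1) = 6.
Sum = Δt · [h(-1.4) + h(-0.8) + h(-0.2) + h(0.4) + h(1)].
Sum = 7.92.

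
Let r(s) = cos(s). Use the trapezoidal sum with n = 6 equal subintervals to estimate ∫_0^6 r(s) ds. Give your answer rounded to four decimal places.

-0.2557

Δs = (6 − 0)/6 = 1.
r(0) ≈ 1.0000, r(1) ≈ 0.5403, r(2) ≈ -0.4161, r(3) ≈ -0.9900, r(4) ≈ -0.6536, r(5) ≈ 0.2837, r(6) ≈ 0.9602.
T_6 = (Δs/2)·[r(s_0) + 2r(s_1) + ... + 2r(s_{5}) + r(s_6)].
Sum ≈ -0.2557.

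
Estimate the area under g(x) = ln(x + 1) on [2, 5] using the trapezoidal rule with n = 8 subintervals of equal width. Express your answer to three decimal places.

Δx = (5 − 2)/8 = 0.375.
g(2) ≈ 1.099, g(2.375) ≈ 1.216, g(2.75) ≈ 1.322, g(3.125) ≈ 1.417, g(3.5) ≈ 1.504, g(3.875) ≈ 1.584, g(4.25) ≈ 1.658, g(4.625) ≈ 1.727, g(5) ≈ 1.792.
T_8 = (Δx/2)·[g(x_0) + 2g(x_1) + ... + 2g(x_{7}) + g(x_8)].
Sum ≈ 4.453.

4.453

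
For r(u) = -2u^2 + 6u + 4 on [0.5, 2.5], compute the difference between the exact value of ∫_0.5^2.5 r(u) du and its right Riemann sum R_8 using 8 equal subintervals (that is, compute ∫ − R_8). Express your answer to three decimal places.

0.042

Exact integral: ∫_0.5^2.5 r(u) du ≈ 15.66667.
R_8 = 15.625.
Error ≈ 15.66667 − 15.625 ≈ 0.042.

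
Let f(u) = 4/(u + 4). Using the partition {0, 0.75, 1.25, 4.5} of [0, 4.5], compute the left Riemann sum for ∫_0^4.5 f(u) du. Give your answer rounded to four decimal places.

3.6472

Subinterval widths: 0.75, 0.5, 3.25.
Left endpoints: 0, 0.75, 1.25.
f(0) = 1, f(0.75) = 16/19, f(1.25) = 16/21.
Sum = Σ Δu_i · f(u_i).
Sum ≈ 3.6472.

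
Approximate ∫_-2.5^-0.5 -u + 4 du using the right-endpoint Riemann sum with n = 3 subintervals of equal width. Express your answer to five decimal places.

Δu = (-0.5 − (-2.5))/3 = 2/3.
Right endpoints: -11/6, -7/6, -0.5.
f(-11/6) = 35/6, f(-7/6) = 31/6, f(-0.5) = 4.5.
Sum = Δu · [f(-11/6) + f(-7/6) + f(-0.5)].
Sum ≈ 10.33333.

10.33333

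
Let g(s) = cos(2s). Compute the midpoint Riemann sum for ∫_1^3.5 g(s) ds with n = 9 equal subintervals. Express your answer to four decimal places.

Δs = (3.5 − 1)/9 = 5/18.
Midpoints: 41/36, 17/12, 61/36, 71/36, 2.25, 91/36, 101/36, 37/12, 121/36.
g(41/36) ≈ -0.6495, g(17/12) ≈ -0.9529, g(61/36) ≈ -0.9696, g(71/36) ≈ -0.6947, g(2.25) ≈ -0.2108, g(91/36) ≈ 0.3365, g(101/36) ≈ 0.7825, g(37/12) ≈ 0.9932, g(121/36) ≈ 0.9052.
Sum = Δs · [g(41/36) + g(17/12) + g(61/36) + ...].
Sum ≈ -0.1278.

-0.1278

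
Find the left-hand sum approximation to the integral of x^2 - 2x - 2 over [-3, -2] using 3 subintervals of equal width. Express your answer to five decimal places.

10.51852

Δx = (-2 − (-3))/3 = 1/3.
Left endpoints: -3, -8/3, -7/3.
f(-3) = 13, f(-8/3) = 94/9, f(-7/3) = 73/9.
Sum = Δx · [f(-3) + f(-8/3) + f(-7/3)].
Sum ≈ 10.51852.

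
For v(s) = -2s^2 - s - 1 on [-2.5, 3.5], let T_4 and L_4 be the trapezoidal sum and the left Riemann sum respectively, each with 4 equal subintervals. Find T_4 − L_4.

-13.5

T_4 = -52.5.
L_4 = -39.
T_4 − L_4 = -13.5.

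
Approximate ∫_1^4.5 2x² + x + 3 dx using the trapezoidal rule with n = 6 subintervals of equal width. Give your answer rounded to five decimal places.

Δx = (4.5 − 1)/6 = 7/12.
f(1) = 6, f(19/12) = 691/72, f(13/6) = 131/9, f(2.75) = 20.875, f(10/3) = 257/9, f(47/12) = 2707/72, f(4.5) = 48.
T_6 = (Δx/2)·[f(x_0) + 2f(x_1) + ... + 2f(x_{5}) + f(x_6)].
Sum ≈ 80.60532.

80.60532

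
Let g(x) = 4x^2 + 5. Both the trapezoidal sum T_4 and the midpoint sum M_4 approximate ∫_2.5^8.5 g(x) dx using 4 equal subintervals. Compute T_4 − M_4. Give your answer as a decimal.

13.5

T_4 = 837.
M_4 = 823.5.
T_4 − M_4 = 13.5.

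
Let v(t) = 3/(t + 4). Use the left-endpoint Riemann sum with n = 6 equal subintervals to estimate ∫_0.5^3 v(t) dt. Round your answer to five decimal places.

1.37636

Δt = (3 − 0.5)/6 = 5/12.
Left endpoints: 0.5, 11/12, 4/3, 1.75, 13/6, 31/12.
v(0.5) = 2/3, v(11/12) = 36/59, v(4/3) = 0.5625, v(1.75) = 12/23, v(13/6) = 18/37, v(31/12) = 36/79.
Sum = Δt · [v(0.5) + v(11/12) + v(4/3) + ...].
Sum ≈ 1.37636.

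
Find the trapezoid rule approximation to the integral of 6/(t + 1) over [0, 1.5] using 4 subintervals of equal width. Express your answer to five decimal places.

5.55590

Δt = (1.5 − 0)/4 = 0.375.
f(0) = 6, f(0.375) = 48/11, f(0.75) = 24/7, f(1.125) = 48/17, f(1.5) = 2.4.
T_4 = (Δt/2)·[f(t_0) + 2f(t_1) + 2f(t_2) + 2f(t_3) + f(t_4)].
Sum ≈ 5.55590.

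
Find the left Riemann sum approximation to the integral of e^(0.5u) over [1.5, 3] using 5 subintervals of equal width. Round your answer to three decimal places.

4.384

Δu = (3 − 1.5)/5 = 0.3.
Left endpoints: 1.5, 1.8, 2.1, 2.4, 2.7.
f(1.5) ≈ 2.117, f(1.8) ≈ 2.460, f(2.1) ≈ 2.858, f(2.4) ≈ 3.320, f(2.7) ≈ 3.857.
Sum = Δu · [f(1.5) + f(1.8) + f(2.1) + f(2.4) + f(2.7)].
Sum ≈ 4.384.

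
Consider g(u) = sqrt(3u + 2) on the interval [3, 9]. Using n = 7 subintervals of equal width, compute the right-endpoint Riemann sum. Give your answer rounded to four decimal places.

Δu = (9 − 3)/7 = 6/7.
Right endpoints: 27/7, 33/7, 39/7, 45/7, 51/7, 57/7, 9.
g(27/7) ≈ 3.6839, g(33/7) ≈ 4.0178, g(39/7) ≈ 4.3260, g(45/7) ≈ 4.6136, g(51/7) ≈ 4.8844, g(57/7) ≈ 5.1409, g(9) ≈ 5.3852.
Sum = Δu · [g(27/7) + g(33/7) + g(39/7) + ...].
Sum ≈ 27.4730.

27.4730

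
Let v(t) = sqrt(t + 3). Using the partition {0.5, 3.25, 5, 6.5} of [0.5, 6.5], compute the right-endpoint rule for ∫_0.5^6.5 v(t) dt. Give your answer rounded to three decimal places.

Subinterval widths: 2.75, 1.75, 1.5.
Right endpoints: 3.25, 5, 6.5.
v(3.25) ≈ 2.500, v(5) ≈ 2.828, v(6.5) ≈ 3.082.
Sum = Σ Δt_i · v(t_i).
Sum ≈ 16.448.

16.448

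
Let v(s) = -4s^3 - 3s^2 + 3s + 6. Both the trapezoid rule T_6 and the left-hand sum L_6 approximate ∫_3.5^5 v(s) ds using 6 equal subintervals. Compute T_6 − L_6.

-45.28125

T_6 = -529.78125.
L_6 = -484.5.
T_6 − L_6 = -45.28125.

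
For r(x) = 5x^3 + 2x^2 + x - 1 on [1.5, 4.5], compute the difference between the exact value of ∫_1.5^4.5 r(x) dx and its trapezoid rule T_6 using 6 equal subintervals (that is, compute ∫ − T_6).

Exact integral: ∫_1.5^4.5 r(x) dx = 570.75.
T_6 = 576.625.
Error = 570.75 − 576.625 = -5.875.

-5.875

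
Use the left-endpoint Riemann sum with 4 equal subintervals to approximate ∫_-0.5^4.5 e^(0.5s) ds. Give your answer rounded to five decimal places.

Δs = (4.5 − (-0.5))/4 = 1.25.
Left endpoints: -0.5, 0.75, 2, 3.25.
f(-0.5) ≈ 0.77880, f(0.75) ≈ 1.45499, f(2) ≈ 2.71828, f(3.25) ≈ 5.07842.
Sum = Δs · [f(-0.5) + f(0.75) + f(2) + f(3.25)].
Sum ≈ 12.53812.

12.53812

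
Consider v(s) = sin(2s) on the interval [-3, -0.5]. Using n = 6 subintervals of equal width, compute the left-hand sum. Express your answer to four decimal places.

0.4312

Δs = (-0.5 − (-3))/6 = 5/12.
Left endpoints: -3, -31/12, -13/6, -1.75, -4/3, -11/12.
v(-3) ≈ 0.2794, v(-31/12) ≈ 0.8986, v(-13/6) ≈ 0.9290, v(-1.75) ≈ 0.3508, v(-4/3) ≈ -0.4573, v(-11/12) ≈ -0.9657.
Sum = Δs · [v(-3) + v(-31/12) + v(-13/6) + ...].
Sum ≈ 0.4312.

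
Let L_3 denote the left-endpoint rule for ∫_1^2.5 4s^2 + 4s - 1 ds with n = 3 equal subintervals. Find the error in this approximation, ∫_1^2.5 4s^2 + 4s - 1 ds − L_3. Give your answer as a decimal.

6.5

Exact integral: ∫_1^2.5 f(s) ds = 28.5.
L_3 = 22.
Error = 28.5 − 22 = 6.5.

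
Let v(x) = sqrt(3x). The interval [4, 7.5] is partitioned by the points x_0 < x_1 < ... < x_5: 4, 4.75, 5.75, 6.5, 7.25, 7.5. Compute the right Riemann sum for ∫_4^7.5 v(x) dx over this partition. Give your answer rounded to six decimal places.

Subinterval widths: 0.75, 1, 0.75, 0.75, 0.25.
Right endpoints: 4.75, 5.75, 6.5, 7.25, 7.5.
v(4.75) ≈ 3.774917, v(5.75) ≈ 4.153312, v(6.5) ≈ 4.415880, v(7.25) ≈ 4.663690, v(7.5) ≈ 4.743416.
Sum = Σ Δx_i · v(x_i).
Sum ≈ 14.980031.

14.980031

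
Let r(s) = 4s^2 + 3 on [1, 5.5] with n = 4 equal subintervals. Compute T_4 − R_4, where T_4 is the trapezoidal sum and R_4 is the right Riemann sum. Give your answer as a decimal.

T_4 = 237.796875.
R_4 = 303.609375.
T_4 − R_4 = -65.8125.

-65.8125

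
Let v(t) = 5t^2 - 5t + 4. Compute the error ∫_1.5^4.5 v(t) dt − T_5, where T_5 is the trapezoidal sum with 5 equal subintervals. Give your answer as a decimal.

-0.9

Exact integral: ∫_1.5^4.5 v(t) dt = 113.25.
T_5 = 114.15.
Error = 113.25 − 114.15 = -0.9.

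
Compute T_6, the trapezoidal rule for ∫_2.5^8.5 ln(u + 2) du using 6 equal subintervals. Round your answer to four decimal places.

11.9105

Δu = (8.5 − 2.5)/6 = 1.
f(2.5) ≈ 1.5041, f(3.5) ≈ 1.7047, f(4.5) ≈ 1.8718, f(5.5) ≈ 2.0149, f(6.5) ≈ 2.1401, f(7.5) ≈ 2.2513, f(8.5) ≈ 2.3514.
T_6 = (Δu/2)·[f(u_0) + 2f(u_1) + ... + 2f(u_{5}) + f(u_6)].
Sum ≈ 11.9105.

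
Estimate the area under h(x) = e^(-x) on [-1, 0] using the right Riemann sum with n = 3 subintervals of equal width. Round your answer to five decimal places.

Δx = (0 − (-1))/3 = 1/3.
Right endpoints: -2/3, -1/3, 0.
h(-2/3) ≈ 1.94773, h(-1/3) ≈ 1.39561, h(0) ≈ 1.00000.
Sum = Δx · [h(-2/3) + h(-1/3) + h(0)].
Sum ≈ 1.44778.

1.44778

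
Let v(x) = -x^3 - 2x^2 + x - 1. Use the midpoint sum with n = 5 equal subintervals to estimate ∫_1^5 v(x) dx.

Δx = (5 − 1)/5 = 0.8.
Midpoints: 1.4, 2.2, 3, 3.8, 4.6.
v(1.4) = -6.264, v(2.2) = -19.128, v(3) = -43, v(3.8) = -80.952, v(4.6) = -136.056.
Sum = Δx · [v(1.4) + v(2.2) + v(3) + v(3.8) + v(4.6)].
Sum = -228.32.

-228.32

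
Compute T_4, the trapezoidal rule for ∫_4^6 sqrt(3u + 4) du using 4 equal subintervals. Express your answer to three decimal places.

8.708

Δu = (6 − 4)/4 = 0.5.
f(4) ≈ 4.000, f(4.5) ≈ 4.183, f(5) ≈ 4.359, f(5.5) ≈ 4.528, f(6) ≈ 4.690.
T_4 = (Δu/2)·[f(u_0) + 2f(u_1) + 2f(u_2) + 2f(u_3) + f(u_4)].
Sum ≈ 8.708.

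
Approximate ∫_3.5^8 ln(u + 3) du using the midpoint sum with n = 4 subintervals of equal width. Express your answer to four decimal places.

9.7134

Δu = (8 − 3.5)/4 = 1.125.
Midpoints: 4.0625, 5.1875, 6.3125, 7.4375.
f(4.0625) ≈ 1.9548, f(5.1875) ≈ 2.1026, f(6.3125) ≈ 2.2314, f(7.4375) ≈ 2.3454.
Sum = Δu · [f(4.0625) + f(5.1875) + f(6.3125) + f(7.4375)].
Sum ≈ 9.7134.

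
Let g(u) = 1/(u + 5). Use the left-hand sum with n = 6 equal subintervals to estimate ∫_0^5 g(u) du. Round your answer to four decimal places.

0.7365

Δu = (5 − 0)/6 = 5/6.
Left endpoints: 0, 5/6, 5/3, 2.5, 10/3, 25/6.
g(0) = 0.2, g(5/6) = 6/35, g(5/3) = 0.15, g(2.5) = 2/15, g(10/3) = 0.12, g(25/6) = 6/55.
Sum = Δu · [g(0) + g(5/6) + g(5/3) + ...].
Sum ≈ 0.7365.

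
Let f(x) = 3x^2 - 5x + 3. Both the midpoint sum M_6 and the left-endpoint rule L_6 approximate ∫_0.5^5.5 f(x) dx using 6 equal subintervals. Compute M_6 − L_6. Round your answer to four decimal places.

24.4792

M_6 ≈ 105.381944.
L_6 ≈ 80.902778.
M_6 − L_6 ≈ 24.4792.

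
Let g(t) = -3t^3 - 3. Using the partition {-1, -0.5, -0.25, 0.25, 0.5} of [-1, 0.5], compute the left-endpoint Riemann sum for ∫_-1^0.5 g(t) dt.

Subinterval widths: 0.5, 0.25, 0.5, 0.25.
Left endpoints: -1, -0.5, -0.25, 0.25.
g(-1) = 0, g(-0.5) = -2.625, g(-0.25) = -2.953125, g(0.25) = -3.046875.
Sum = Σ Δt_i · g(t_i).
Sum = -2.89453125.

-2.89453125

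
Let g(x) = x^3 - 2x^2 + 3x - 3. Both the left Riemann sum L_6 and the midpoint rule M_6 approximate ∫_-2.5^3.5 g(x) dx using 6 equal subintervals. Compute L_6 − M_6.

L_6 = -53.
M_6 = -20.
L_6 − M_6 = -33.

-33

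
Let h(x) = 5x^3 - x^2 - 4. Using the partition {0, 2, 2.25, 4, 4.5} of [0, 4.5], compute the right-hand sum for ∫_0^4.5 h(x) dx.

Subinterval widths: 2, 0.25, 1.75, 0.5.
Right endpoints: 2, 2.25, 4, 4.5.
h(2) = 32, h(2.25) = 47.890625, h(4) = 300, h(4.5) = 431.375.
Sum = Σ Δx_i · h(x_i).
Sum = 816.66015625.

816.66015625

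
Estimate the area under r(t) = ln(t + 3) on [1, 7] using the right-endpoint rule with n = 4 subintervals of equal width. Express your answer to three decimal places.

12.140

Δt = (7 − 1)/4 = 1.5.
Right endpoints: 2.5, 4, 5.5, 7.
r(2.5) ≈ 1.705, r(4) ≈ 1.946, r(5.5) ≈ 2.140, r(7) ≈ 2.303.
Sum = Δt · [r(2.5) + r(4) + r(5.5) + r(7)].
Sum ≈ 12.140.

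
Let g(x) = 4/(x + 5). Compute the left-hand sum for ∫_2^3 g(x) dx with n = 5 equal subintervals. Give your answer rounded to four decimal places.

0.5413

Δx = (3 − 2)/5 = 0.2.
Left endpoints: 2, 2.2, 2.4, 2.6, 2.8.
g(2) = 4/7, g(2.2) = 5/9, g(2.4) = 20/37, g(2.6) = 10/19, g(2.8) = 20/39.
Sum = Δx · [g(2) + g(2.2) + g(2.4) + g(2.6) + g(2.8)].
Sum ≈ 0.5413.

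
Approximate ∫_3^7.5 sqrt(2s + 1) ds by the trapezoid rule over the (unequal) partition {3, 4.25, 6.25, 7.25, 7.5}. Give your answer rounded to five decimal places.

Subinterval widths: 1.25, 2, 1, 0.25.
f(3) ≈ 2.64575, f(4.25) ≈ 3.08221, f(6.25) ≈ 3.67423, f(7.25) ≈ 3.93700, f(7.5) ≈ 4.00000.
On each subinterval the trapezoid contributes (Δs_i/2)·[f(s_{i-1}) + f(s_i)].
Sum ≈ 15.13416.

15.13416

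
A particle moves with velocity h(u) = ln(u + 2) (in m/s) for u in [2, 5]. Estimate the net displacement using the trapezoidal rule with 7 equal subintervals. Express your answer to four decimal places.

Δu = (5 − 2)/7 = 3/7.
h(2) ≈ 1.3863, h(17/7) ≈ 1.4881, h(20/7) ≈ 1.5805, h(23/7) ≈ 1.6650, h(26/7) ≈ 1.7430, h(29/7) ≈ 1.8153, h(32/7) ≈ 1.8827, h(5) ≈ 1.9459.
T_7 = (Δu/2)·[h(u_0) + 2h(u_1) + ... + 2h(u_{6}) + h(u_7)].
Sum ≈ 5.0746.

5.0746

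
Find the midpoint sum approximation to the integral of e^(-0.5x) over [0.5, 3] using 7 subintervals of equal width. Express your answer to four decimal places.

1.1099

Δx = (3 − 0.5)/7 = 5/14.
Midpoints: 19/28, 29/28, 39/28, 1.75, 59/28, 69/28, 79/28.
f(19/28) ≈ 0.7123, f(29/28) ≈ 0.5958, f(39/28) ≈ 0.4984, f(1.75) ≈ 0.4169, f(59/28) ≈ 0.3487, f(69/28) ≈ 0.2917, f(79/28) ≈ 0.2440.
Sum = Δx · [f(19/28) + f(29/28) + f(39/28) + ...].
Sum ≈ 1.1099.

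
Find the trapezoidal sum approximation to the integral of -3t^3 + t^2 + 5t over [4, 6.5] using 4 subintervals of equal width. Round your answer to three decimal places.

-1018.491

Δt = (6.5 − 4)/4 = 0.625.
f(4) = -156, f(4.625) = -129167/512, f(5.25) = -380.296875, f(5.875) = -278757/512, f(6.5) = -749.125.
T_4 = (Δt/2)·[f(t_0) + 2f(t_1) + 2f(t_2) + 2f(t_3) + f(t_4)].
Sum ≈ -1018.491.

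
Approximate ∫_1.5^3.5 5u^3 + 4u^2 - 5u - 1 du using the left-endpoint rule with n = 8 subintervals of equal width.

Δu = (3.5 − 1.5)/8 = 0.25.
Left endpoints: 1.5, 1.75, 2, 2.25, 2.5, 2.75, 3, 3.25.
f(1.5) = 17.375, f(1.75) = 29.296875, f(2) = 45, f(2.25) = 64.953125, f(2.5) = 89.625, f(2.75) = 119.484375, f(3) = 155, f(3.25) = 196.640625.
Sum = Δu · [f(1.5) + f(1.75) + f(2) + ...].
Sum = 179.34375.

179.34375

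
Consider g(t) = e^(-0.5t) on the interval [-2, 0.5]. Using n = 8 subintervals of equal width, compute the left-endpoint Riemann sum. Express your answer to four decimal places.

Δt = (0.5 − (-2))/8 = 0.3125.
Left endpoints: -2, -1.6875, -1.375, -1.0625, -0.75, -0.4375, -0.125, 0.1875.
g(-2) ≈ 2.7183, g(-1.6875) ≈ 2.3251, g(-1.375) ≈ 1.9887, g(-1.0625) ≈ 1.7011, g(-0.75) ≈ 1.4550, g(-0.4375) ≈ 1.2445, g(-0.125) ≈ 1.0645, g(0.1875) ≈ 0.9105.
Sum = Δt · [g(-2) + g(-1.6875) + g(-1.375) + ...].
Sum ≈ 4.1899.

4.1899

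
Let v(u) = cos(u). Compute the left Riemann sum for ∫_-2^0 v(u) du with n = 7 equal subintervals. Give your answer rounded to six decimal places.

Δu = (0 − (-2))/7 = 2/7.
Left endpoints: -2, -12/7, -10/7, -8/7, -6/7, -4/7, -2/7.
v(-2) ≈ -0.416147, v(-12/7) ≈ -0.142998, v(-10/7) ≈ 0.141746, v(-8/7) ≈ 0.414997, v(-6/7) ≈ 0.654600, v(-4/7) ≈ 0.841129, v(-2/7) ≈ 0.959461.
Sum = Δu · [v(-2) + v(-12/7) + v(-10/7) + ...].
Sum ≈ 0.700797.

0.700797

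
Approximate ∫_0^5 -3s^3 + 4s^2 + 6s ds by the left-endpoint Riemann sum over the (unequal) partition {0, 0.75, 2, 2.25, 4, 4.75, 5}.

Subinterval widths: 0.75, 1.25, 0.25, 1.75, 0.75, 0.25.
Left endpoints: 0, 0.75, 2, 2.25, 4, 4.75.
f(0) = 0, f(0.75) = 5.484375, f(2) = 4, f(2.25) = -0.421875, f(4) = -104, f(4.75) = -202.765625.
Sum = Σ Δs_i · f(s_i).
Sum = -121.57421875.

-121.57421875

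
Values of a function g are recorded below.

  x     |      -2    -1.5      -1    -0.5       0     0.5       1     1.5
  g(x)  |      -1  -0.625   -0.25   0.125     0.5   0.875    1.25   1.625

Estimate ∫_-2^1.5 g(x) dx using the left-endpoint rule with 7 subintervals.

0.4375

Δx = 0.5.
Sum = 0.5·[(-1) + (-0.625) + (-0.25) + 0.125 + 0.5 + 0.875 + 1.25] = 0.4375.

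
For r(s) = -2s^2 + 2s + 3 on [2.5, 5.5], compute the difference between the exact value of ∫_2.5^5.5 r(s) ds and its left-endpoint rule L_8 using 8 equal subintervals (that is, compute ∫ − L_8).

-7.734375

Exact integral: ∫_2.5^5.5 r(s) ds = -67.5.
L_8 = -59.765625.
Error = -67.5 − (-59.765625) = -7.734375.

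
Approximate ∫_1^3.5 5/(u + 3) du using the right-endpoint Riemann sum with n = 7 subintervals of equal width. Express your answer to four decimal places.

2.3437

Δu = (3.5 − 1)/7 = 5/14.
Right endpoints: 19/14, 12/7, 29/14, 17/7, 39/14, 22/7, 3.5.
f(19/14) = 70/61, f(12/7) = 35/33, f(29/14) = 70/71, f(17/7) = 35/38, f(39/14) = 70/81, f(22/7) = 35/43, f(3.5) = 10/13.
Sum = Δu · [f(19/14) + f(12/7) + f(29/14) + ...].
Sum ≈ 2.3437.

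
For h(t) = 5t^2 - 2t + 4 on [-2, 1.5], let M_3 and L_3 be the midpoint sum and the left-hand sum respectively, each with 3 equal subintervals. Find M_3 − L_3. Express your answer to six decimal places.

-15.142361

M_3 ≈ 32.72337963.
L_3 ≈ 47.86574074.
M_3 − L_3 ≈ -15.142361.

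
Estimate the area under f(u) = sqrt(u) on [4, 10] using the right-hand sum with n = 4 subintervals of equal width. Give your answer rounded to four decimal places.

16.6031

Δu = (10 − 4)/4 = 1.5.
Right endpoints: 5.5, 7, 8.5, 10.
f(5.5) ≈ 2.3452, f(7) ≈ 2.6458, f(8.5) ≈ 2.9155, f(10) ≈ 3.1623.
Sum = Δu · [f(5.5) + f(7) + f(8.5) + f(10)].
Sum ≈ 16.6031.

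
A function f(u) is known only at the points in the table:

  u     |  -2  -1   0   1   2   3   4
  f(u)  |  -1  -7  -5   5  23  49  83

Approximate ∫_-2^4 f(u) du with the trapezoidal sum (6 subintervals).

106

Δu = 1.
T_6 = (1/2)·[(-1) + 2·(-7) + 2·(-5) + 2·5 + 2·23 + 2·49 + 83] = 106.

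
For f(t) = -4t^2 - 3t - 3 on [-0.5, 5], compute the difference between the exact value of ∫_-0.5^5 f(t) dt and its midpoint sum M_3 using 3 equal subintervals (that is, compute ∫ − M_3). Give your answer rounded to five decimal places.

Exact integral: ∫_-0.5^5 f(t) dt ≈ -220.4583333.
M_3 ≈ -214.2962963.
Error ≈ -220.4583333 − (-214.2962963) ≈ -6.16204.

-6.16204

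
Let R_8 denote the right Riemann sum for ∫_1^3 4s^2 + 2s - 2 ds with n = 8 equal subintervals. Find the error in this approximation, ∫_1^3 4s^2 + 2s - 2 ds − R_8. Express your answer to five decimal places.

Exact integral: ∫_1^3 f(s) ds ≈ 38.6666667.
R_8 = 43.25.
Error ≈ 38.6666667 − 43.25 ≈ -4.58333.

-4.58333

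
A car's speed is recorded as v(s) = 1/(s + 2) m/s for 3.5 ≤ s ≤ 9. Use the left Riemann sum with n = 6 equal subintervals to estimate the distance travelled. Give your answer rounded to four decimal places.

0.7365

Δs = (9 − 3.5)/6 = 11/12.
Left endpoints: 3.5, 53/12, 16/3, 6.25, 43/6, 97/12.
v(3.5) = 2/11, v(53/12) = 12/77, v(16/3) = 3/22, v(6.25) = 4/33, v(43/6) = 6/55, v(97/12) = 12/121.
Sum = Δs · [v(3.5) + v(53/12) + v(16/3) + ...].
Sum ≈ 0.7365.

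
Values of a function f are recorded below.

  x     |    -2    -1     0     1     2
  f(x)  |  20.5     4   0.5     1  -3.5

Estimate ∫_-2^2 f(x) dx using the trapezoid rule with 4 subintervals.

Δx = 1.
T_4 = (1/2)·[20.5 + 2·4 + 2·0.5 + 2·1 + (-3.5)] = 14.

14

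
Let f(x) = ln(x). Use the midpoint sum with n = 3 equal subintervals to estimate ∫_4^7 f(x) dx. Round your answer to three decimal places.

5.081

Δx = (7 − 4)/3 = 1.
Midpoints: 4.5, 5.5, 6.5.
f(4.5) ≈ 1.504, f(5.5) ≈ 1.705, f(6.5) ≈ 1.872.
Sum = Δx · [f(4.5) + f(5.5) + f(6.5)].
Sum ≈ 5.081.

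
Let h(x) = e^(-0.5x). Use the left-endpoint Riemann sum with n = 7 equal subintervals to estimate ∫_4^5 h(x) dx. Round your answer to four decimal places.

Δx = (5 − 4)/7 = 1/7.
Left endpoints: 4, 29/7, 30/7, 31/7, 32/7, 33/7, 34/7.
h(4) ≈ 0.1353, h(29/7) ≈ 0.1260, h(30/7) ≈ 0.1173, h(31/7) ≈ 0.1092, h(32/7) ≈ 0.1017, h(33/7) ≈ 0.0947, h(34/7) ≈ 0.0882.
Sum = Δx · [h(4) + h(29/7) + h(30/7) + ...].
Sum ≈ 0.1103.

0.1103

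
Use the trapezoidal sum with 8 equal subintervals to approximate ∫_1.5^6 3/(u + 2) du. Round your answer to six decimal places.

Δu = (6 − 1.5)/8 = 0.5625.
f(1.5) = 6/7, f(2.0625) = 48/65, f(2.625) = 24/37, f(3.1875) = 48/83, f(3.75) = 12/23, f(4.3125) = 48/101, f(4.875) = 24/55, f(5.4375) = 48/119, f(6) = 0.375.
T_8 = (Δu/2)·[f(u_0) + 2f(u_1) + ... + 2f(u_{7}) + f(u_8)].
Sum ≈ 2.485241.

2.485241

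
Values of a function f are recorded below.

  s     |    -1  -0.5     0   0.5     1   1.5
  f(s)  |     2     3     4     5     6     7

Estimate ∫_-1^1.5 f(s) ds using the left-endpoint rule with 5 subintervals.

10

Δs = 0.5.
Sum = 0.5·[2 + 3 + 4 + 5 + 6] = 10.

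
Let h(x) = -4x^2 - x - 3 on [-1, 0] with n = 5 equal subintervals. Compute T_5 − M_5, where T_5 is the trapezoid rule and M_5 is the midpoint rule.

T_5 = -3.86.
M_5 = -3.82.
T_5 − M_5 = -0.04.

-0.04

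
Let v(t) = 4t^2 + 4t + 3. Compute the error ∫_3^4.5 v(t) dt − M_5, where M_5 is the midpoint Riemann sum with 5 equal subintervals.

0.045

Exact integral: ∫_3^4.5 v(t) dt = 112.5.
M_5 = 112.455.
Error = 112.5 − 112.455 = 0.045.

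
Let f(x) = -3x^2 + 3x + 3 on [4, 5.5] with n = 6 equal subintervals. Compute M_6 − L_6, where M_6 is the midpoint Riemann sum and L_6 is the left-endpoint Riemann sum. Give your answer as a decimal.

M_6 = -76.4765625.
L_6 = -71.765625.
M_6 − L_6 = -4.7109375.

-4.7109375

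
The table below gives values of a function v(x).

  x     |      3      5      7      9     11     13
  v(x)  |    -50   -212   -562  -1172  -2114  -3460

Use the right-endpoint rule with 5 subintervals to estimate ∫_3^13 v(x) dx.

-15040

Δx = 2.
Sum = 2·[(-212) + (-562) + (-1172) + (-2114) + (-3460)] = -15040.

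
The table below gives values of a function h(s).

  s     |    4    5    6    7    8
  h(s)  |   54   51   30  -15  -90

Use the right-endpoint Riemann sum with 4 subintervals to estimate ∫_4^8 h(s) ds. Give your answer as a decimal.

-24

Δs = 1.
Sum = 1·[51 + 30 + (-15) + (-90)] = -24.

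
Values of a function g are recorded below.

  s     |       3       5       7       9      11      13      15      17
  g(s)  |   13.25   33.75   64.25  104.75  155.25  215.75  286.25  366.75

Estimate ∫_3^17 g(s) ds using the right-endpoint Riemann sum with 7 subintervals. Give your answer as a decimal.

Δs = 2.
Sum = 2·[33.75 + 64.25 + 104.75 + 155.25 + 215.75 + 286.25 + 366.75] = 2453.5.

2453.5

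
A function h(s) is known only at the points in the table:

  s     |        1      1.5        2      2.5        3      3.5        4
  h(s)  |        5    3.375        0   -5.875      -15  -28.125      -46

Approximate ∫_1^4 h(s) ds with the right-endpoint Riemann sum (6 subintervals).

-45.8125

Δs = 0.5.
Sum = 0.5·[3.375 + 0 + (-5.875) + (-15) + (-28.125) + (-46)] = -45.8125.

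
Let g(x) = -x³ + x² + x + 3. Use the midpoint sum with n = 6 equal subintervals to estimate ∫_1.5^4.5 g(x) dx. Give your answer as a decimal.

-53.5

Δx = (4.5 − 1.5)/6 = 0.5.
Midpoints: 1.75, 2.25, 2.75, 3.25, 3.75, 4.25.
g(1.75) = 2.453125, g(2.25) = -1.078125, g(2.75) = -7.484375, g(3.25) = -17.515625, g(3.75) = -31.921875, g(4.25) = -51.453125.
Sum = Δx · [g(1.75) + g(2.25) + g(2.75) + ...].
Sum = -53.5.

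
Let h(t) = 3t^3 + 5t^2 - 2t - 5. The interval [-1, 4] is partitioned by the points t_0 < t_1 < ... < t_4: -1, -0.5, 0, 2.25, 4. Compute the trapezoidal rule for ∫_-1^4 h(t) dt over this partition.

Subinterval widths: 0.5, 0.5, 2.25, 1.75.
h(-1) = -1, h(-0.5) = -3.125, h(0) = -5, h(2.25) = 49.984375, h(4) = 259.
On each subinterval the trapezoid contributes (Δt_i/2)·[h(t_{i-1}) + h(t_i)].
Sum = 317.90625.

317.90625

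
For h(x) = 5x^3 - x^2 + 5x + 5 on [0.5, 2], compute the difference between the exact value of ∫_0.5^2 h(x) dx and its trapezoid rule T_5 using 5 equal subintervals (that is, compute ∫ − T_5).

-0.399375

Exact integral: ∫_0.5^2 h(x) dx = 34.171875.
T_5 = 34.57125.
Error = 34.171875 − 34.57125 = -0.399375.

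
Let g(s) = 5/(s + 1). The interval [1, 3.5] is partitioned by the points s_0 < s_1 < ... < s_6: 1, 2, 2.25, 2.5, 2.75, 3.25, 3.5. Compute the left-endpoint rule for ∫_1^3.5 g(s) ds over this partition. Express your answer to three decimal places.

Subinterval widths: 1, 0.25, 0.25, 0.25, 0.5, 0.25.
Left endpoints: 1, 2, 2.25, 2.5, 2.75, 3.25.
g(1) = 2.5, g(2) = 5/3, g(2.25) = 20/13, g(2.5) = 10/7, g(2.75) = 4/3, g(3.25) = 20/17.
Sum = Σ Δs_i · g(s_i).
Sum ≈ 4.619.

4.619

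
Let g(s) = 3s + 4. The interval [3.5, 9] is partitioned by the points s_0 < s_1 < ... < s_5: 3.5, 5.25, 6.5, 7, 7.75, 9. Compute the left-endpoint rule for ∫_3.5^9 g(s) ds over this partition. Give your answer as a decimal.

Subinterval widths: 1.75, 1.25, 0.5, 0.75, 1.25.
Left endpoints: 3.5, 5.25, 6.5, 7, 7.75.
g(3.5) = 14.5, g(5.25) = 19.75, g(6.5) = 23.5, g(7) = 25, g(7.75) = 27.25.
Sum = Σ Δs_i · g(s_i).
Sum = 114.625.

114.625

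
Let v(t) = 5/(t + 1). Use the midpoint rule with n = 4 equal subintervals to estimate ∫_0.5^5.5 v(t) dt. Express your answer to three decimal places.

7.208

Δt = (5.5 − 0.5)/4 = 1.25.
Midpoints: 1.125, 2.375, 3.625, 4.875.
v(1.125) = 40/17, v(2.375) = 40/27, v(3.625) = 40/37, v(4.875) = 40/47.
Sum = Δt · [v(1.125) + v(2.375) + v(3.625) + v(4.875)].
Sum ≈ 7.208.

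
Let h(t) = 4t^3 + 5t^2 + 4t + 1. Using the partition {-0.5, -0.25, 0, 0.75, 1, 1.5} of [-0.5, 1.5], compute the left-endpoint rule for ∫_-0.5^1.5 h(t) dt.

Subinterval widths: 0.25, 0.25, 0.75, 0.25, 0.5.
Left endpoints: -0.5, -0.25, 0, 0.75, 1.
h(-0.5) = -0.25, h(-0.25) = 0.25, h(0) = 1, h(0.75) = 8.5, h(1) = 14.
Sum = Σ Δt_i · h(t_i).
Sum = 9.875.

9.875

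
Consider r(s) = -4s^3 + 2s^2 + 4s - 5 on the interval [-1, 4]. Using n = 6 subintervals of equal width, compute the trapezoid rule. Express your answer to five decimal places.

Δs = (4 − (-1))/6 = 5/6.
r(-1) = -3, r(-1/6) = -151/27, r(2/3) = -71/27, r(1.5) = -8, r(7/3) = -961/27, r(19/6) = -2681/27, r(4) = -213.
T_6 = (Δs/2)·[r(s_0) + 2r(s_1) + ... + 2r(s_{5}) + r(s_6)].
Sum ≈ -215.92593.

-215.92593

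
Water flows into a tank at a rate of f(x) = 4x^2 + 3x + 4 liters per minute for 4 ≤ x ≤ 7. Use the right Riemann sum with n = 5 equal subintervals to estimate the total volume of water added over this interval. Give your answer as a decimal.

476.52

Δx = (7 − 4)/5 = 0.6.
Right endpoints: 4.6, 5.2, 5.8, 6.4, 7.
f(4.6) = 102.44, f(5.2) = 127.76, f(5.8) = 155.96, f(6.4) = 187.04, f(7) = 221.
Sum = Δx · [f(4.6) + f(5.2) + f(5.8) + f(6.4) + f(7)].
Sum = 476.52.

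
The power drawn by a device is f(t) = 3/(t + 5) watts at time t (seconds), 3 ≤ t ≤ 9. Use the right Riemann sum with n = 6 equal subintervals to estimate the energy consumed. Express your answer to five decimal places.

1.60112

Δt = (9 − 3)/6 = 1.
Right endpoints: 4, 5, 6, 7, 8, 9.
f(4) = 1/3, f(5) = 0.3, f(6) = 3/11, f(7) = 0.25, f(8) = 3/13, f(9) = 3/14.
Sum = Δt · [f(4) + f(5) + f(6) + ...].
Sum ≈ 1.60112.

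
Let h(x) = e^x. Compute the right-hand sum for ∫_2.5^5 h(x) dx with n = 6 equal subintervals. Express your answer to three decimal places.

Δx = (5 − 2.5)/6 = 5/12.
Right endpoints: 35/12, 10/3, 3.75, 25/6, 55/12, 5.
h(35/12) ≈ 18.480, h(10/3) ≈ 28.032, h(3.75) ≈ 42.521, h(25/6) ≈ 64.500, h(55/12) ≈ 97.840, h(5) ≈ 148.413.
Sum = Δx · [h(35/12) + h(10/3) + h(3.75) + ...].
Sum ≈ 166.577.

166.577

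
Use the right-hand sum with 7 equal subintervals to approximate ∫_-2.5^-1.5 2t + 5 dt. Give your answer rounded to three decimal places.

1.143

Δt = (-1.5 − (-2.5))/7 = 1/7.
Right endpoints: -33/14, -31/14, -29/14, -27/14, -25/14, -23/14, -1.5.
f(-33/14) = 2/7, f(-31/14) = 4/7, f(-29/14) = 6/7, f(-27/14) = 8/7, f(-25/14) = 10/7, f(-23/14) = 12/7, f(-1.5) = 2.
Sum = Δt · [f(-33/14) + f(-31/14) + f(-29/14) + ...].
Sum ≈ 1.143.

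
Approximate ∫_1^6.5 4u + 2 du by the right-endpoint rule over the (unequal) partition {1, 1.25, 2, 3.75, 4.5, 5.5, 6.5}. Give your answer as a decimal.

106

Subinterval widths: 0.25, 0.75, 1.75, 0.75, 1, 1.
Right endpoints: 1.25, 2, 3.75, 4.5, 5.5, 6.5.
f(1.25) = 7, f(2) = 10, f(3.75) = 17, f(4.5) = 20, f(5.5) = 24, f(6.5) = 28.
Sum = Σ Δu_i · f(u_i).
Sum = 106.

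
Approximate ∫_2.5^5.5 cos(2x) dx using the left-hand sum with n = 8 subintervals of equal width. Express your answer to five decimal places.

Δx = (5.5 − 2.5)/8 = 0.375.
Left endpoints: 2.5, 2.875, 3.25, 3.625, 4, 4.375, 4.75, 5.125.
f(2.5) ≈ 0.28366, f(2.875) ≈ 0.86119, f(3.25) ≈ 0.97659, f(3.625) ≈ 0.56792, f(4) ≈ -0.14550, f(4.375) ≈ -0.78085, f(4.75) ≈ -0.99717, f(5.125) ≈ -0.67839.
Sum = Δx · [f(2.5) + f(2.875) + f(3.25) + ...].
Sum ≈ 0.03280.

0.03280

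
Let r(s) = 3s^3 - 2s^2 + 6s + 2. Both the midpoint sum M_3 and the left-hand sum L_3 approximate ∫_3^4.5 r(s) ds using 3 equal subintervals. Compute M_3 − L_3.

41.7421875

M_3 = 239.8046875.
L_3 = 198.0625.
M_3 − L_3 = 41.7421875.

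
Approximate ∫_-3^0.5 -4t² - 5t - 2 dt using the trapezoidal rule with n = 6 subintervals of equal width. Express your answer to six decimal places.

-22.085648

Δt = (0.5 − (-3))/6 = 7/12.
f(-3) = -23, f(-29/12) = -239/18, f(-11/6) = -113/18, f(-1.25) = -2, f(-2/3) = -4/9, f(-1/12) = -29/18, f(0.5) = -5.5.
T_6 = (Δt/2)·[f(t_0) + 2f(t_1) + ... + 2f(t_{5}) + f(t_6)].
Sum ≈ -22.085648.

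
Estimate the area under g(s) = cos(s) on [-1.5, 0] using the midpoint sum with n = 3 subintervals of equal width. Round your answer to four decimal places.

Δs = (0 − (-1.5))/3 = 0.5.
Midpoints: -1.25, -0.75, -0.25.
g(-1.25) ≈ 0.3153, g(-0.75) ≈ 0.7317, g(-0.25) ≈ 0.9689.
Sum = Δs · [g(-1.25) + g(-0.75) + g(-0.25)].
Sum ≈ 1.0080.

1.0080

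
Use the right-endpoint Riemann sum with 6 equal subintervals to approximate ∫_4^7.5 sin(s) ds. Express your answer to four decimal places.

Δs = (7.5 − 4)/6 = 7/12.
Right endpoints: 55/12, 31/6, 5.75, 19/3, 83/12, 7.5.
f(55/12) ≈ -0.9917, f(31/6) ≈ -0.8986, f(5.75) ≈ -0.5083, f(19/3) ≈ 0.0501, f(83/12) ≈ 0.5920, f(7.5) ≈ 0.9380.
Sum = Δs · [f(55/12) + f(31/6) + f(5.75) + ...].
Sum ≈ -0.4774.

-0.4774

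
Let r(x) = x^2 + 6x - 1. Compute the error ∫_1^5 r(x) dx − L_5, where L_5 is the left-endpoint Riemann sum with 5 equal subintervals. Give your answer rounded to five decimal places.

Exact integral: ∫_1^5 r(x) dx ≈ 109.3333333.
L_5 = 90.56.
Error ≈ 109.3333333 − 90.56 ≈ 18.77333.

18.77333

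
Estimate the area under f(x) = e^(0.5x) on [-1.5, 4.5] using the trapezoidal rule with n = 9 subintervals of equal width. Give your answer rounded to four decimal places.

Δx = (4.5 − (-1.5))/9 = 2/3.
f(-1.5) ≈ 0.4724, f(-5/6) ≈ 0.6592, f(-1/6) ≈ 0.9200, f(0.5) ≈ 1.2840, f(7/6) ≈ 1.7920, f(11/6) ≈ 2.5009, f(2.5) ≈ 3.4903, f(19/6) ≈ 4.8712, f(23/6) ≈ 6.7983, f(4.5) ≈ 9.4877.
T_9 = (Δx/2)·[f(x_0) + 2f(x_1) + ... + 2f(x_{8}) + f(x_9)].
Sum ≈ 18.1974.

18.1974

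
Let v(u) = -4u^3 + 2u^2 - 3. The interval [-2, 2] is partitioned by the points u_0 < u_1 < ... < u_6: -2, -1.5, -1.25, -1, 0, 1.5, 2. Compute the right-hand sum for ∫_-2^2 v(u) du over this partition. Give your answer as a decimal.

-24.265625

Subinterval widths: 0.5, 0.25, 0.25, 1, 1.5, 0.5.
Right endpoints: -1.5, -1.25, -1, 0, 1.5, 2.
v(-1.5) = 15, v(-1.25) = 7.9375, v(-1) = 3, v(0) = -3, v(1.5) = -12, v(2) = -27.
Sum = Σ Δu_i · v(u_i).
Sum = -24.265625.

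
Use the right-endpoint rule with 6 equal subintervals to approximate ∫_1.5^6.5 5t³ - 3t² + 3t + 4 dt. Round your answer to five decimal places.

Δt = (6.5 − 1.5)/6 = 5/6.
Right endpoints: 7/3, 19/6, 4, 29/6, 17/3, 6.5.
f(7/3) = 1571/27, f(19/6) = 30713/216, f(4) = 288, f(29/6) = 110803/216, f(17/3) = 22531/27, f(6.5) = 1269.875.
Sum = Δt · [f(7/3) + f(19/6) + f(4) + ...].
Sum ≈ 2588.09028.

2588.09028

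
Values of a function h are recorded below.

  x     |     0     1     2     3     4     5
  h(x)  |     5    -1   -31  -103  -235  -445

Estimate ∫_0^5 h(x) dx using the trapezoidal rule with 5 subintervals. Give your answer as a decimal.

Δx = 1.
T_5 = (1/2)·[5 + 2·(-1) + 2·(-31) + 2·(-103) + 2·(-235) + (-445)] = -590.

-590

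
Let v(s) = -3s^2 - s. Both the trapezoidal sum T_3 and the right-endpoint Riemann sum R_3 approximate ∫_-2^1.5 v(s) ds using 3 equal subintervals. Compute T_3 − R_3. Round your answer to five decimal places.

-1.02083

T_3 ≈ -12.8819444.
R_3 ≈ -11.8611111.
T_3 − R_3 ≈ -1.02083.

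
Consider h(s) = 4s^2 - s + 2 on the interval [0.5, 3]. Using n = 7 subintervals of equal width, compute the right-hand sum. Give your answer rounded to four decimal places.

42.4745

Δs = (3 − 0.5)/7 = 5/14.
Right endpoints: 6/7, 17/14, 11/7, 27/14, 16/7, 37/14, 3.
h(6/7) = 200/49, h(17/14) = 655/98, h(11/7) = 505/49, h(27/14) = 1465/98, h(16/7) = 1010/49, h(37/14) = 2675/98, h(3) = 35.
Sum = Δs · [h(6/7) + h(17/14) + h(11/7) + ...].
Sum ≈ 42.4745.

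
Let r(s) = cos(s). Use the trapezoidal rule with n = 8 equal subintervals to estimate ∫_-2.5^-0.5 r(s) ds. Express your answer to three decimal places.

0.118

Δs = (-0.5 − (-2.5))/8 = 0.25.
r(-2.5) ≈ -0.801, r(-2.25) ≈ -0.628, r(-2) ≈ -0.416, r(-1.75) ≈ -0.178, r(-1.5) ≈ 0.071, r(-1.25) ≈ 0.315, r(-1) ≈ 0.540, r(-0.75) ≈ 0.732, r(-0.5) ≈ 0.878.
T_8 = (Δs/2)·[r(s_0) + 2r(s_1) + ... + 2r(s_{7}) + r(s_8)].
Sum ≈ 0.118.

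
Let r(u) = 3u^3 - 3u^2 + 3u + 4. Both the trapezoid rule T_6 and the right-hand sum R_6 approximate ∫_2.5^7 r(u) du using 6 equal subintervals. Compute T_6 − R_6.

-325.265625

T_6 = 1542.97265625.
R_6 = 1868.23828125.
T_6 − R_6 = -325.265625.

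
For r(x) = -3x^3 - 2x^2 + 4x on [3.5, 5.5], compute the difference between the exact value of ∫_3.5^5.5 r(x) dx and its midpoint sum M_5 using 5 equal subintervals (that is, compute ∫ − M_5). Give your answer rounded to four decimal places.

Exact integral: ∫_3.5^5.5 r(x) dx ≈ -620.083333.
M_5 = -618.95.
Error ≈ -620.083333 − (-618.95) ≈ -1.1333.

-1.1333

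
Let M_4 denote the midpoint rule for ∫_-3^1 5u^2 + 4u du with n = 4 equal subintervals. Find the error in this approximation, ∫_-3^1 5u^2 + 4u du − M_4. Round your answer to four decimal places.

Exact integral: ∫_-3^1 f(u) du ≈ 30.666667.
M_4 = 29.
Error ≈ 30.666667 − 29 ≈ 1.6667.

1.6667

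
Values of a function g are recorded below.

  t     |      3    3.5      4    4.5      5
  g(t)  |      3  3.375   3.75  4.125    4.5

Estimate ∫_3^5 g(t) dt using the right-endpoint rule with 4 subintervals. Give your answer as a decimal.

7.875

Δt = 0.5.
Sum = 0.5·[3.375 + 3.75 + 4.125 + 4.5] = 7.875.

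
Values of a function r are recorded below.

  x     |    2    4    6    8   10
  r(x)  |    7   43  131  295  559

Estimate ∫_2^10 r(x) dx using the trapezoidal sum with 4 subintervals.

1504

Δx = 2.
T_4 = (2/2)·[7 + 2·43 + 2·131 + 2·295 + 559] = 1504.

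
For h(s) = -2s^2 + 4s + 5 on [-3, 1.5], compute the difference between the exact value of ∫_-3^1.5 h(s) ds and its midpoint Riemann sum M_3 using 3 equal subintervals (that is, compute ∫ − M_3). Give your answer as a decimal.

Exact integral: ∫_-3^1.5 h(s) ds = -11.25.
M_3 = -9.5625.
Error = -11.25 − (-9.5625) = -1.6875.

-1.6875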